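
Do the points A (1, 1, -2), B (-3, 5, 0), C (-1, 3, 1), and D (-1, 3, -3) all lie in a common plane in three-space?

Yes

A normal to the plane through A, B, C is n = AB × AC = (8, 8, 0).
The plane has equation n·P = 16. For D: n·D = 16.
Equal, so D lies in the plane and all four are coplanar.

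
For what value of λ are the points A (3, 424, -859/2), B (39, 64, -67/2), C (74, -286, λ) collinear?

703/2

Collinearity requires AB × AC = 0; each component is linear in λ.
The x-component gives (-360)λ + (126540) = 0, so λ = 703/2.
The remaining components then also vanish.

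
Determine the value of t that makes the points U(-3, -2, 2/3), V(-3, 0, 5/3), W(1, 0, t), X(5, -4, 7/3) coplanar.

Normal to plane UVX: n = (16/3, 8, -16); plane equation n·P = -128/3.
Requiring n·W = -128/3: (-16)t + (16/3) = -128/3.
So t = 3.

3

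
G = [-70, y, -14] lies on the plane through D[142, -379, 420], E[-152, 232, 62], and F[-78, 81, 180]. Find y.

A normal to the plane is n = DE × DF = (18040, 8200, -820).
G lies in the plane iff n · DG = 0.
This gives (8200)y + (-360800) = 0, so y = 44.

44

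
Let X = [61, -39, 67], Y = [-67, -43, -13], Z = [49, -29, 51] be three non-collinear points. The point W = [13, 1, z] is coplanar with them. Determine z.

Coplanarity requires XY · (XZ × XW) = 0.
XY = (-128, -4, -80), XZ = (-12, 10, -16); the triple product is linear in z with coefficient -1328 and constant term 3984.
Setting it to zero: z = 3.

3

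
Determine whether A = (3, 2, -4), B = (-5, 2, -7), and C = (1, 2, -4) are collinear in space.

No

AB = (-8, 0, -3), AC = (-2, 0, 0).
AB × AC = (0, 6, 0).
The cross product is nonzero, so the points do not lie on one line.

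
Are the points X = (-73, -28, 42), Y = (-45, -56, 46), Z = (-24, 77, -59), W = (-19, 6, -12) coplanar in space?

The four points are coplanar iff the 3×3 determinant with rows XY, XZ, XW is zero.
Rows: (28, -28, 4), (49, 105, -101), (54, 34, -54).
Expanding along the first row: (28)(-2236) − (-28)(2808) + (4)(-4004) = 0.
Zero determinant ⇒ coplanar.

Yes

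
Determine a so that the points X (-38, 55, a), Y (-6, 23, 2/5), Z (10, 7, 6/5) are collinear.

-6/5

Direction YZ = (16, -16, 4/5). From the x-coordinate of X, the parameter along the line is τ = (-38 − (-6))/16 = -2.
Then a = 2/5 + (-2)·(4/5) = -6/5.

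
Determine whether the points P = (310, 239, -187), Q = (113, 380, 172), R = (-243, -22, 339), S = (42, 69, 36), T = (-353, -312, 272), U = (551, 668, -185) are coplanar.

The plane through P, Q, R has normal n = PQ × PR = (167865, -94905, 129390) and equation n·X = 5159925.
Checking the remaining points: n·S = 5159925, n·T = 5548095, n·U = 5159925.
Since n·T = 5548095 ≠ 5159925, T is off the plane and the points are not all coplanar.

No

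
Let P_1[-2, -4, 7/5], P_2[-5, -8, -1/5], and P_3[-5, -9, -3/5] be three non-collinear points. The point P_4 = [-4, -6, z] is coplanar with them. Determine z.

3/5

A normal to the plane is n = P_1P_2 × P_1P_3 = (0, -6/5, 3).
P_4 lies in the plane iff n · P_1P_4 = 0.
This gives (3)z + (-9/5) = 0, so z = 3/5.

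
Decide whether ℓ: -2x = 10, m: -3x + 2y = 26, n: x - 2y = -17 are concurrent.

No

Lines aᵢx + bᵢy = cᵢ with pairwise distinct directions are concurrent exactly when det[aᵢ bᵢ cᵢ] = 0.
Here the determinant is 4.
Nonzero, so no common point exists.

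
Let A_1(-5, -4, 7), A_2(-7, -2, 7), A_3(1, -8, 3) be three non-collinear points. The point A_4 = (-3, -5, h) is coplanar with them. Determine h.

5

The plane through A_1, A_2, A_3 has equation −8x − 8y − 4z = 44.
Substituting A_4: (-4)h + (64) = 44, so h = 5.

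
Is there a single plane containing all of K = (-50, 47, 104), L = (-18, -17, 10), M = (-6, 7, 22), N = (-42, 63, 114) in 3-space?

A normal to the plane through K, L, M is n = KL × KM = (1488, -1512, 1536).
The plane has equation n·P = 14280. For N: n·N = 17352.
17352 ≠ 14280, so N is off the plane.

No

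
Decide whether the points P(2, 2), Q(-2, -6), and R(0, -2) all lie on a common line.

PQ = (-4, -8), PR = (-2, -4).
det[PQ; PR] = (-4)(-4) − (-8)(-2) = 0.
The determinant is zero, so the points are collinear.

Yes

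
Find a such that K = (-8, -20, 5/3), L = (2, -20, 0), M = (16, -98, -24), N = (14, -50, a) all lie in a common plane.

-31/3

The points are coplanar iff KL · (KM × KN) = 0.
Expanding, this is linear in a: (-780)a + (-8060) = 0.
So a = -31/3.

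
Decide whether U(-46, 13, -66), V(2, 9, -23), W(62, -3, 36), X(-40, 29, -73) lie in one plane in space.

Yes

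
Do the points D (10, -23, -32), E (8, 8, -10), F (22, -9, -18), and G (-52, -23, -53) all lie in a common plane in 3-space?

No

A normal to the plane through D, E, F is n = DE × DF = (126, 292, -400).
The plane has equation n·P = 7344. For G: n·G = 7932.
7932 ≠ 7344, so G is off the plane.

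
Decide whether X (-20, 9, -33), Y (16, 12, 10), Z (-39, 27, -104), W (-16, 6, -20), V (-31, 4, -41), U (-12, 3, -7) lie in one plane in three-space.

No

The plane through X, Y, Z has normal n = XY × XZ = (-987, 1739, 705) and equation n·P = 12126.
Checking the remaining points: n·W = 12126, n·V = 8648, n·U = 12126.
Since n·V = 8648 ≠ 12126, V is off the plane and the points are not all coplanar.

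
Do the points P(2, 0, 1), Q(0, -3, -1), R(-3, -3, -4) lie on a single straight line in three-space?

No

PQ = (-2, -3, -2), PR = (-5, -3, -5).
Comparing components 2 and 3: (-3)(-5) − (-2)(-3) = 9 ≠ 0, so PQ and PR are not parallel and the points are not collinear.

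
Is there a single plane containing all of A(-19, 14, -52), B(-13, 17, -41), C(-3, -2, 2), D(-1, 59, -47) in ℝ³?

No

With A as base: AB = (6, 3, 11), AC = (16, -16, 54), AD = (18, 45, 5).
AC × AD = (-2510, 892, 1008).
AB · (AC × AD) = -1296.
Since -1296 ≠ 0, the four points are not coplanar.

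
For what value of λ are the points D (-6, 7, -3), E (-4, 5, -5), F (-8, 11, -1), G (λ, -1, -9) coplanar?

0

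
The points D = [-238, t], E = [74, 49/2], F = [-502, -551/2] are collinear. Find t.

-138

The three points are collinear iff det[DE; DF] = 0.
This determinant is linear in t: (-576)t + (-79488) = 0, so t = -138.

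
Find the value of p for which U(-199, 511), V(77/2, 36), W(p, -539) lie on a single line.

326

The three points are collinear iff det[UV; UW] = 0.
This determinant is linear in p: (475)p + (-154850) = 0, so p = 326.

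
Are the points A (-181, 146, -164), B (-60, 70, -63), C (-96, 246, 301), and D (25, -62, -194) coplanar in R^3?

Yes

With A as base: AB = (121, -76, 101), AC = (85, 100, 465), AD = (206, -208, -30).
AC × AD = (93720, 98340, -38280).
AB · (AC × AD) = 0.
The scalar triple product vanishes, so the four points are coplanar.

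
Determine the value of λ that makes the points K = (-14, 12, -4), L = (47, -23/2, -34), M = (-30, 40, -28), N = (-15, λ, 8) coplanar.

The points are coplanar iff KL · (KM × KN) = 0.
Expanding, this is linear in λ: (1944)λ + (-8748) = 0.
So λ = 9/2.

9/2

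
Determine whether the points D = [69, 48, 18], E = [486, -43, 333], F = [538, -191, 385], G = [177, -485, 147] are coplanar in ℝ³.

Yes

With D as base: DE = (417, -91, 315), DF = (469, -239, 367), DG = (108, -533, 129).
DF × DG = (164780, -20865, -224165).
DE · (DF × DG) = 0.
The scalar triple product vanishes, so the four points are coplanar.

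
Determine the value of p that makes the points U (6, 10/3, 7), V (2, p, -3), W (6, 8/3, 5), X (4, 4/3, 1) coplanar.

0

The points are coplanar iff UV · (UW × UX) = 0.
Expanding, this is linear in p: (4)p + (0) = 0.
So p = 0.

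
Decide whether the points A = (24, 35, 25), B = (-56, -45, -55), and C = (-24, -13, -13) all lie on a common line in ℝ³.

AB = (-80, -80, -80), AC = (-48, -48, -38).
Comparing components 2 and 3: (-80)(-38) − (-80)(-48) = -800 ≠ 0, so AB and AC are not parallel and the points are not collinear.

No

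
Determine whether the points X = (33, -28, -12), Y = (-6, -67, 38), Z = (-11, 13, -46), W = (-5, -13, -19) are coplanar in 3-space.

With X as base: XY = (-39, -39, 50), XZ = (-44, 41, -34), XW = (-38, 15, -7).
XZ × XW = (223, 984, 898).
XY · (XZ × XW) = -2173.
Since -2173 ≠ 0, the four points are not coplanar.

No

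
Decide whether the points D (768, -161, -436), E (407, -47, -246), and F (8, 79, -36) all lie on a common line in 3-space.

DE = (-361, 114, 190), DF = (-760, 240, 400).
DE × DF = (0, 0, 0).
The cross product vanishes, so the three points are collinear.

Yes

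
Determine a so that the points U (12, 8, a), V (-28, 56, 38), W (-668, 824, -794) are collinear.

90

Direction VW = (-640, 768, -832). From the x-coordinate of U, the parameter along the line is τ = (12 − (-28))/(-640) = -1/16.
Then a = 38 + (-1/16)·(-832) = 90.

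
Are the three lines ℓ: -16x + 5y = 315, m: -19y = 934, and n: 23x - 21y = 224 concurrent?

The three lines meet at one point iff the augmented coefficient matrix [aᵢ bᵢ cᵢ] has rank < 3, i.e. its determinant vanishes.
Here the determinant is -663.
Nonzero, so no common point exists.

No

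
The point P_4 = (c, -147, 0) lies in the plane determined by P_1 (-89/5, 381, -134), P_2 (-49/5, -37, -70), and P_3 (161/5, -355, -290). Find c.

-74/5

A normal to the plane is n = P_1P_2 × P_1P_3 = (112312, 4448, 15012).
P_4 lies in the plane iff n · P_1P_4 = 0.
This gives (112312)c + (8311088/5) = 0, so c = -74/5.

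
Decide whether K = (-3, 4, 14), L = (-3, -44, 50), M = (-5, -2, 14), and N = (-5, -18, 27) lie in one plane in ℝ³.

With K as base: KL = (0, -48, 36), KM = (-2, -6, 0), KN = (-2, -22, 13).
KM × KN = (-78, 26, 32).
KL · (KM × KN) = -96.
Since -96 ≠ 0, the four points are not coplanar.

No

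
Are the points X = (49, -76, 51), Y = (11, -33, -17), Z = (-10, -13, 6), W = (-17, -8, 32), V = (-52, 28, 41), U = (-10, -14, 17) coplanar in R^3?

No

The plane through X, Y, Z has normal n = XY × XZ = (2349, 2302, 143) and equation n·P = -52558.
Checking the remaining points: n·W = -53773, n·V = -51829, n·U = -53287.
Since n·W = -53773 ≠ -52558, W is off the plane and the points are not all coplanar.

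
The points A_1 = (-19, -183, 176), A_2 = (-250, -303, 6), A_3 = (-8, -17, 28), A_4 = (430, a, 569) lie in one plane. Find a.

Normal to plane A_1A_2A_3: n = (45980, -36058, -37026); plane equation n·P = -791582.
Requiring n·A_4 = -791582: (-36058)a + (-1296394) = -791582.
So a = -14.

-14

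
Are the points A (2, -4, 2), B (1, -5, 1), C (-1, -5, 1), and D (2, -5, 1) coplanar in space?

Yes

With A as base: AB = (-1, -1, -1), AC = (-3, -1, -1), AD = (0, -1, -1).
AC × AD = (0, -3, 3).
AB · (AC × AD) = 0.
The scalar triple product vanishes, so the four points are coplanar.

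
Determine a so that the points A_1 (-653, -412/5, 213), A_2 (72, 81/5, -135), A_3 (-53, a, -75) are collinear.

-4/5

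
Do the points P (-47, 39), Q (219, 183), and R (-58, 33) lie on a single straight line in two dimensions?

No

PQ = (266, 144), PR = (-11, -6).
If collinear, PR would be a scalar multiple of PQ. But (266)·(-6) ≠ (144)·(-11) (difference -12), so they are not parallel; the points are not collinear.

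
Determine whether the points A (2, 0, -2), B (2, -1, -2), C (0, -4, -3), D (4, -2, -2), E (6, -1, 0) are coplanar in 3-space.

The plane through A, B, C has normal n = AB × AC = (1, 0, -2) and equation n·P = 6.
Checking the remaining points: n·D = 8, n·E = 6.
Since n·D = 8 ≠ 6, D is off the plane and the points are not all coplanar.

No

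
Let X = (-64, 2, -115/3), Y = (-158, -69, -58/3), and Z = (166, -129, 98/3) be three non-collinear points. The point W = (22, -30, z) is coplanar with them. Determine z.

-55/3

The plane through X, Y, Z has equation −2552x + 11044y + 28644z = -912604.
Substituting W: (28644)z + (-387464) = -912604, so z = -55/3.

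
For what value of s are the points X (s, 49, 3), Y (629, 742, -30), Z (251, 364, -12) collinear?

-64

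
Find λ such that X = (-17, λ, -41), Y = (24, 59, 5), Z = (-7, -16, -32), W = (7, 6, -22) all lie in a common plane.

The points are coplanar iff XY · (XZ × XW) = 0.
Expanding, this is linear in λ: (208)λ + (7280) = 0.
So λ = -35.

-35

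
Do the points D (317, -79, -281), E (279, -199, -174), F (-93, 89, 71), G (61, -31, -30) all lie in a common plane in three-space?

Yes

The four points are coplanar iff the 3×3 determinant with rows DE, DF, DG is zero.
Rows: (-38, -120, 107), (-410, 168, 352), (-256, 48, 251).
Expanding along the first row: (-38)(25272) − (-120)(-12798) + (107)(23328) = 0.
Zero determinant ⇒ coplanar.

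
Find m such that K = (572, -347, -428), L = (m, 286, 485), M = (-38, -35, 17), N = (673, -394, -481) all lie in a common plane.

The points are coplanar iff KL · (KM × KN) = 0.
Expanding, this is linear in m: (4379)m + (2885761) = 0.
So m = -659.

-659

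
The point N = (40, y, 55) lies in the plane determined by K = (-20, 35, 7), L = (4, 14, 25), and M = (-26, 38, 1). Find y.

-13

Coplanarity requires KL · (KM × KN) = 0.
KL = (24, -21, 18), KM = (-6, 3, -6); the triple product is linear in y with coefficient 36 and constant term 468.
Setting it to zero: y = -13.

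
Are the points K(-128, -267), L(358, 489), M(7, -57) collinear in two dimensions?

KL = (486, 756), KM = (135, 210).
Twice the signed area of △KLM is (486)(210) − (756)(135) = 0.
The triangle is degenerate (zero area), so the points are collinear.

Yes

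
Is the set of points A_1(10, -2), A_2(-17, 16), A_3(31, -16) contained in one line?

Yes

A_1A_2 = (-27, 18), A_1A_3 = (21, -14).
Twice the signed area of △A_1A_2A_3 is (-27)(-14) − (18)(21) = 0.
The triangle is degenerate (zero area), so the points are collinear.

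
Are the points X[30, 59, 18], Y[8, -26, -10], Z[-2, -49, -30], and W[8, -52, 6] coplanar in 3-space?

No

With X as base: XY = (-22, -85, -28), XZ = (-32, -108, -48), XW = (-22, -111, -12).
XZ × XW = (-4032, 672, 1176).
XY · (XZ × XW) = -1344.
Since -1344 ≠ 0, the four points are not coplanar.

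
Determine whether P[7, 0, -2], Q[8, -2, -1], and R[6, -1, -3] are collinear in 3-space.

PQ = (1, -2, 1), PR = (-1, -1, -1).
Comparing components 2 and 3: (-2)(-1) − (1)(-1) = 3 ≠ 0, so PQ and PR are not parallel and the points are not collinear.

No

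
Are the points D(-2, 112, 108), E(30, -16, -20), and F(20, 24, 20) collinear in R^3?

Yes

DE = (32, -128, -128), DF = (22, -88, -88).
Each component of DF is 11/16 times the corresponding component of DE, so DF = 11/16·DE and the points are collinear.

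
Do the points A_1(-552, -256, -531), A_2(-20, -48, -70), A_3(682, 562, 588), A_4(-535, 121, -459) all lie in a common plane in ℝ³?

A normal to the plane through A_1, A_2, A_3 is n = A_1A_2 × A_1A_3 = (-144346, -26434, 178504).
The plane has equation n·P = -8339528. For A_4: n·A_4 = -7906740.
-7906740 ≠ -8339528, so A_4 is off the plane.

No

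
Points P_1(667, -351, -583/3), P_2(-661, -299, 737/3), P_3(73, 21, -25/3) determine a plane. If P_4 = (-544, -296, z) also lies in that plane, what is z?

Coplanarity requires P_1P_2 · (P_1P_3 × P_1P_4) = 0.
P_1P_2 = (-1328, 52, 440), P_1P_3 = (-594, 372, 186); the triple product is linear in z with coefficient -463128 and constant term 95713120.
Setting it to zero: z = 620/3.

620/3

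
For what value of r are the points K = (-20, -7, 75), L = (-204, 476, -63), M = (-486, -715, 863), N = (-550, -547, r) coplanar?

815

The points are coplanar iff KL · (KM × KN) = 0.
Expanding, this is linear in r: (355350)r + (-289610250) = 0.
So r = 815.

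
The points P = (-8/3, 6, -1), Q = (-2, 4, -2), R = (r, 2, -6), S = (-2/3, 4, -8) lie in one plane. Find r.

-2/3

Coplanarity ⇔ det[PQ; PR; PS] = 0.
Expanding, this is linear in r: (-12)r + (-8) = 0.
So r = -2/3.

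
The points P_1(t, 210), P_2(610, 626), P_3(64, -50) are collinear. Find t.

274

Collinearity: (P_1 − P_2) must be parallel to (P_3 − P_2) = (-546, -676).
Cross-multiplying the components: (t − 610)·(-676) = (-416)·(-546).
Solving gives t = 274.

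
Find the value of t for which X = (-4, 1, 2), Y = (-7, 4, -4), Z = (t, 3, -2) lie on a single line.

-6

Direction XY = (-3, 3, -6). From the y-coordinate of Z, the parameter along the line is τ = (3 − 1)/3 = 2/3.
Then t = (-4) + 2/3·(-3) = -6.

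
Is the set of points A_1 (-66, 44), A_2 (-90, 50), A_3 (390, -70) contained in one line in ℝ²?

A_1A_2 = (-24, 6), A_1A_3 = (456, -114).
Checking proportionality: A_1A_3 = -19·A_1A_2, so the vectors are parallel and the points are collinear.

Yes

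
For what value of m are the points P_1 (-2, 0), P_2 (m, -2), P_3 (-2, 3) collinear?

-2

Collinearity: (P_2 − P_1) must be parallel to (P_3 − P_1) = (0, 3).
Cross-multiplying the components: (m − (-2))·(3) = (-2)·(0).
Solving gives m = -2.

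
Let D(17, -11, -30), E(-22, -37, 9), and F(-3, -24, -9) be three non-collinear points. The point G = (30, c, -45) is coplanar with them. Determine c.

-3

Coplanarity requires DE · (DF × DG) = 0.
DE = (-39, -26, 39), DF = (-20, -13, 21); the triple product is linear in c with coefficient 39 and constant term 117.
Setting it to zero: c = -3.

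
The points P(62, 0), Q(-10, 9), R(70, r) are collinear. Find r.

Collinearity: (R − P) must be parallel to (Q − P) = (-72, 9).
Cross-multiplying the components: (r − 0)·(-72) = (8)·(9).
Solving gives r = -1.

-1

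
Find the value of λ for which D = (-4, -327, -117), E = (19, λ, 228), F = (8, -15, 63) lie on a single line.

Direction DF = (12, 312, 180). From the x-coordinate of E, the parameter along the line is τ = (19 − (-4))/12 = 23/12.
Then λ = (-327) + 23/12·(312) = 271.

271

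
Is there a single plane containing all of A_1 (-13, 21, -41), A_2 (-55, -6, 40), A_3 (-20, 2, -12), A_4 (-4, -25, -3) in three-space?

Yes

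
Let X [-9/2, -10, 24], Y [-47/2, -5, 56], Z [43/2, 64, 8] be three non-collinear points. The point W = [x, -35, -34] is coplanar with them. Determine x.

53/2

A normal to the plane is n = XY × XZ = (-2448, 528, -1536).
W lies in the plane iff n · XW = 0.
This gives (-2448)x + (64872) = 0, so x = 53/2.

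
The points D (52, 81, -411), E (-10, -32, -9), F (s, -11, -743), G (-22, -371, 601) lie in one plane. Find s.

194

Normal to plane DEG: n = (67348, 32996, 19662); plane equation n·P = -1906310.
Requiring n·F = -1906310: (67348)s + (-14971822) = -1906310.
So s = 194.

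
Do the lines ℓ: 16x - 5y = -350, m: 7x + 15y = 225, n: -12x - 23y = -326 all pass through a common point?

Yes

The three lines meet at one point iff the augmented coefficient matrix [aᵢ bᵢ cᵢ] has rank < 3, i.e. its determinant vanishes.
Here the determinant is 0.
It vanishes, so the lines are concurrent at (-15, 22).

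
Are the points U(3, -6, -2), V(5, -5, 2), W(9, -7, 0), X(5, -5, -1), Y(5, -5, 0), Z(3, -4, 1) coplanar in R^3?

The plane through U, V, W has normal n = UV × UW = (6, 20, -8) and equation n·P = -86.
Checking the remaining points: n·X = -62, n·Y = -70, n·Z = -70.
Since n·X = -62 ≠ -86, X is off the plane and the points are not all coplanar.

No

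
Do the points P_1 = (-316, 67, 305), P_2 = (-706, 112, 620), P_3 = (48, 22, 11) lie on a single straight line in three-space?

No

P_1P_2 = (-390, 45, 315), P_1P_3 = (364, -45, -294).
P_1P_2 × P_1P_3 = (945, 0, 1170).
The cross product is nonzero, so the points do not lie on one line.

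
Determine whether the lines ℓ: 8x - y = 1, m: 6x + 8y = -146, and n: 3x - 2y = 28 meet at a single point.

No

Lines aᵢx + bᵢy = cᵢ with pairwise distinct directions are concurrent exactly when det[aᵢ bᵢ cᵢ] = 0.
Here the determinant is 26.
Nonzero, so no common point exists.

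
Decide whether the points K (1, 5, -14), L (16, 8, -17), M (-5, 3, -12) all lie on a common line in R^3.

KL = (15, 3, -3), KM = (-6, -2, 2).
Comparing components 3 and 1: (-3)(-6) − (15)(2) = -12 ≠ 0, so KL and KM are not parallel and the points are not collinear.

No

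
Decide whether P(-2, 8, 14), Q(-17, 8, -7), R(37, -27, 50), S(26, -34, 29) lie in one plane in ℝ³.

With P as base: PQ = (-15, 0, -21), PR = (39, -35, 36), PS = (28, -42, 15).
PR × PS = (987, 423, -658).
PQ · (PR × PS) = -987.
Since -987 ≠ 0, the four points are not coplanar.

No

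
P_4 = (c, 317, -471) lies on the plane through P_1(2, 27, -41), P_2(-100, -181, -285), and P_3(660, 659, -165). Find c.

454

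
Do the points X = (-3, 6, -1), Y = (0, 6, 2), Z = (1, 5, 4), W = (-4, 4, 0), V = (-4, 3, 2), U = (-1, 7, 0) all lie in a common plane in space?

The plane through X, Y, Z has normal n = XY × XZ = (3, -3, -3) and equation n·P = -24.
Checking the remaining points: n·W = -24, n·V = -27, n·U = -24.
Since n·V = -27 ≠ -24, V is off the plane and the points are not all coplanar.

No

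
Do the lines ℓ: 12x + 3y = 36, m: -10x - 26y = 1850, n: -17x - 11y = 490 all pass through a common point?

No

Lines aᵢx + bᵢy = cᵢ with pairwise distinct directions are concurrent exactly when det[aᵢ bᵢ cᵢ] = 0.
Here the determinant is -282.
Nonzero, so no common point exists.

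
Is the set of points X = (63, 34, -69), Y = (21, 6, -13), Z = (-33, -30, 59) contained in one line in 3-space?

XY = (-42, -28, 56), XZ = (-96, -64, 128).
XY × XZ = (0, 0, 0).
The cross product vanishes, so the three points are collinear.

Yes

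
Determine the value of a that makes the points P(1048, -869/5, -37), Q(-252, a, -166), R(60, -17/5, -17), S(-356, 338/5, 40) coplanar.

The points are coplanar iff PQ · (PR × PS) = 0.
Expanding, this is linear in a: (47996)a + (-12670944/5) = 0.
So a = 264/5.

264/5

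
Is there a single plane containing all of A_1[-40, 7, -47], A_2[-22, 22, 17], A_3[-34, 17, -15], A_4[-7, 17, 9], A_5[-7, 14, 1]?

The plane through A_1, A_2, A_3 has normal n = A_1A_2 × A_1A_3 = (-160, -192, 90) and equation n·P = 826.
Checking the remaining points: n·A_4 = -1334, n·A_5 = -1478.
Since n·A_4 = -1334 ≠ 826, A_4 is off the plane and the points are not all coplanar.

No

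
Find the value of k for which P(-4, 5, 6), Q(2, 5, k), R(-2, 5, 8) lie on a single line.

12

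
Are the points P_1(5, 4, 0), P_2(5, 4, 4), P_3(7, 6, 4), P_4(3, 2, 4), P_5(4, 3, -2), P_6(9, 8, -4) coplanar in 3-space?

Yes

The plane through P_1, P_2, P_3 has normal n = P_1P_2 × P_1P_3 = (-8, 8, 0) and equation n·P = -8.
Checking the remaining points: n·P_4 = -8, n·P_5 = -8, n·P_6 = -8.
All equal -8, so all 6 points lie in one plane.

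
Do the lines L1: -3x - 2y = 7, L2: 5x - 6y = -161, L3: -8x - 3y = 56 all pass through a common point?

Yes

The three lines meet at one point iff the augmented coefficient matrix [aᵢ bᵢ cᵢ] has rank < 3, i.e. its determinant vanishes.
Here the determinant is 0.
It vanishes, so the lines are concurrent at (-13, 16).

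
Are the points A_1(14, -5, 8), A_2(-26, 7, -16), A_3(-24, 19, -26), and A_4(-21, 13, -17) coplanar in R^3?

No

With A_1 as base: A_1A_2 = (-40, 12, -24), A_1A_3 = (-38, 24, -34), A_1A_4 = (-35, 18, -25).
A_1A_3 × A_1A_4 = (12, 240, 156).
A_1A_2 · (A_1A_3 × A_1A_4) = -1344.
Since -1344 ≠ 0, the four points are not coplanar.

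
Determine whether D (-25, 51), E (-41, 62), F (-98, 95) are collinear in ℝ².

No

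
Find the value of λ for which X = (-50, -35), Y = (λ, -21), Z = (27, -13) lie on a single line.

The three points are collinear iff det[XY; XZ] = 0.
This determinant is linear in λ: (22)λ + (22) = 0, so λ = -1.

-1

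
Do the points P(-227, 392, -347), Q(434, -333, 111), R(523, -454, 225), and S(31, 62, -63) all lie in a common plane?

Yes

With P as base: PQ = (661, -725, 458), PR = (750, -846, 572), PS = (258, -330, 284).
PR × PS = (-51504, -65424, -29232).
PQ · (PR × PS) = 0.
The scalar triple product vanishes, so the four points are coplanar.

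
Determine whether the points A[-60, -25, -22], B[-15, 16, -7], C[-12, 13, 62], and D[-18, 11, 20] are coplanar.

The four points are coplanar iff the 3×3 determinant with rows AB, AC, AD is zero.
Rows: (45, 41, 15), (48, 38, 84), (42, 36, 42).
Expanding along the first row: (45)(-1428) − (41)(-1512) + (15)(132) = -288.
Nonzero ⇒ not coplanar.

No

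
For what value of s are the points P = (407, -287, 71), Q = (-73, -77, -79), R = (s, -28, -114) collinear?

-185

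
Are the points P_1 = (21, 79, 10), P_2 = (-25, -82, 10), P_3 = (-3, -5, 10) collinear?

Yes

P_1P_2 = (-46, -161, 0), P_1P_3 = (-24, -84, 0).
Each component of P_1P_3 is 12/23 times the corresponding component of P_1P_2, so P_1P_3 = 12/23·P_1P_2 and the points are collinear.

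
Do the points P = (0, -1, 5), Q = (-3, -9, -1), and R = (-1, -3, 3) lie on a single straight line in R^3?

PQ = (-3, -8, -6), PR = (-1, -2, -2).
PQ × PR = (4, 0, -2).
The cross product is nonzero, so the points do not lie on one line.

No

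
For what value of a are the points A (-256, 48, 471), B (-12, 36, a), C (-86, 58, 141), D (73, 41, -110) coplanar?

Coplanarity ⇔ det[AB; AC; AD] = 0.
Expanding, this is linear in a: (-4480)a + (246400) = 0.
So a = 55.

55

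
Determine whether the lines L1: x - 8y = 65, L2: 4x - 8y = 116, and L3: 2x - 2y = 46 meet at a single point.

Yes

The three lines meet at one point iff the augmented coefficient matrix [aᵢ bᵢ cᵢ] has rank < 3, i.e. its determinant vanishes.
Here the determinant is 0.
It vanishes, so the lines are concurrent at (17, -6).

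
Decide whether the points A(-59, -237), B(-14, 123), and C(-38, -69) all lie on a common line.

AB = (45, 360), AC = (21, 168).
det[AB; AC] = (45)(168) − (360)(21) = 0.
The determinant is zero, so the points are collinear.

Yes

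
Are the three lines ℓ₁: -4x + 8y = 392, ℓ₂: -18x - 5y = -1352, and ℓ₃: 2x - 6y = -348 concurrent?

Lines aᵢx + bᵢy = cᵢ with pairwise distinct directions are concurrent exactly when det[aᵢ bᵢ cᵢ] = 0.
Here the determinant is 0.
It vanishes, so the lines are concurrent at (54, 76).

Yes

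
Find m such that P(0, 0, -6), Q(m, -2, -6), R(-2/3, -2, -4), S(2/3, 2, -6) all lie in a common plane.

-2/3

The points are coplanar iff PQ · (PR × PS) = 0.
Expanding, this is linear in m: (-4)m + (-8/3) = 0.
So m = -2/3.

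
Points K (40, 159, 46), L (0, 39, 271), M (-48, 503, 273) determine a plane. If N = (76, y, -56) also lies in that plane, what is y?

The plane through K, L, M has equation −104640x − 10720y − 24320z = -7008800.
Substituting N: (-10720)y + (-6590720) = -7008800, so y = 39.

39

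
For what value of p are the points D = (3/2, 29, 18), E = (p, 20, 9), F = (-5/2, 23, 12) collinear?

Direction DF = (-4, -6, -6). From the y-coordinate of E, the parameter along the line is τ = (20 − 29)/(-6) = 3/2.
Then p = 3/2 + 3/2·(-4) = -9/2.

-9/2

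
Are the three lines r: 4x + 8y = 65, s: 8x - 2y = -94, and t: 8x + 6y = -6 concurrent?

Lines aᵢx + bᵢy = cᵢ with pairwise distinct directions are concurrent exactly when det[aᵢ bᵢ cᵢ] = 0.
Here the determinant is 832.
Nonzero, so no common point exists.

No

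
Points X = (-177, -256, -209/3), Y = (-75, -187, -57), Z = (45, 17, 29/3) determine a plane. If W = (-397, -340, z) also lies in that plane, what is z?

A normal to the plane is n = XY × XZ = (2016, -5280, 12528).
W lies in the plane iff n · XW = 0.
This gives (12528)z + (872784) = 0, so z = -209/3.

-209/3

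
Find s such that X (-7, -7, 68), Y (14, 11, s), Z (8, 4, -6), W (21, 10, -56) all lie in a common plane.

Coplanarity ⇔ det[XY; XZ; XW] = 0.
Expanding, this is linear in s: (-53)s + (-2438) = 0.
So s = -46.

-46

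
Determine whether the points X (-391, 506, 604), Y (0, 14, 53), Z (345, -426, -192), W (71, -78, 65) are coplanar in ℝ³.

No

The four points are coplanar iff the 3×3 determinant with rows XY, XZ, XW is zero.
Rows: (391, -492, -551), (736, -932, -796), (462, -584, -539).
Expanding along the first row: (391)(37484) − (-492)(-28952) + (-551)(760) = -6900.
Nonzero ⇒ not coplanar.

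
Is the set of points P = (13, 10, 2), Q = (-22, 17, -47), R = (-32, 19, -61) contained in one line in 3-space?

Yes

PQ = (-35, 7, -49), PR = (-45, 9, -63).
PQ × PR = (0, 0, 0).
The cross product vanishes, so the three points are collinear.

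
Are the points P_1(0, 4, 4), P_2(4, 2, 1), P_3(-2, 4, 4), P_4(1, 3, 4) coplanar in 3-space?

With P_1 as base: P_1P_2 = (4, -2, -3), P_1P_3 = (-2, 0, 0), P_1P_4 = (1, -1, 0).
P_1P_3 × P_1P_4 = (0, 0, 2).
P_1P_2 · (P_1P_3 × P_1P_4) = -6.
Since -6 ≠ 0, the four points are not coplanar.

No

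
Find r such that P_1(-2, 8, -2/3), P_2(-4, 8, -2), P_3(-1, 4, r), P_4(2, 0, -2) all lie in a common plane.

-2

Normal to plane P_1P_2P_4: n = (-32/3, -8, 16); plane equation n·P = -160/3.
Requiring n·P_3 = -160/3: (16)r + (-64/3) = -160/3.
So r = -2.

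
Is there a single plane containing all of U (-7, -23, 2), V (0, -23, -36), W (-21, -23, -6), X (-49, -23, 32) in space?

Yes

With U as base: UV = (7, 0, -38), UW = (-14, 0, -8), UX = (-42, 0, 30).
UW × UX = (0, 756, 0).
UV · (UW × UX) = 0.
The scalar triple product vanishes, so the four points are coplanar.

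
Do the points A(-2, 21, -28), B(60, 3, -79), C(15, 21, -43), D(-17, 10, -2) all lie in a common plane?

No

The four points are coplanar iff the 3×3 determinant with rows AB, AC, AD is zero.
Rows: (62, -18, -51), (17, 0, -15), (-15, -11, 26).
Expanding along the first row: (62)(-165) − (-18)(217) + (-51)(-187) = 3213.
Nonzero ⇒ not coplanar.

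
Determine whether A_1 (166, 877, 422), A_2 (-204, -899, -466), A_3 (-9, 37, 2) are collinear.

A_1A_2 = (-370, -1776, -888), A_1A_3 = (-175, -840, -420).
Each component of A_1A_3 is 35/74 times the corresponding component of A_1A_2, so A_1A_3 = 35/74·A_1A_2 and the points are collinear.

Yes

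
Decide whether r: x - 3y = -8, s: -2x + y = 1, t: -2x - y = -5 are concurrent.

Yes

The three lines meet at one point iff the augmented coefficient matrix [aᵢ bᵢ cᵢ] has rank < 3, i.e. its determinant vanishes.
Here the determinant is 0.
It vanishes, so the lines are concurrent at (1, 3).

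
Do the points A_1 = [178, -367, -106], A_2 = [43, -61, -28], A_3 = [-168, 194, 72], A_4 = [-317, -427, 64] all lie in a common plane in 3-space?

Yes

With A_1 as base: A_1A_2 = (-135, 306, 78), A_1A_3 = (-346, 561, 178), A_1A_4 = (-495, -60, 170).
A_1A_3 × A_1A_4 = (106050, -29290, 298455).
A_1A_2 · (A_1A_3 × A_1A_4) = 0.
The scalar triple product vanishes, so the four points are coplanar.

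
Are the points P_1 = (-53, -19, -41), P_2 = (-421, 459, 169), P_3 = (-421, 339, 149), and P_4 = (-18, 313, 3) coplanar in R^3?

No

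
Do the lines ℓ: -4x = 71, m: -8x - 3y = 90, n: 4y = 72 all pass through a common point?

Lines aᵢx + bᵢy = cᵢ with pairwise distinct directions are concurrent exactly when det[aᵢ bᵢ cᵢ] = 0.
Here the determinant is 32.
Nonzero, so no common point exists.

No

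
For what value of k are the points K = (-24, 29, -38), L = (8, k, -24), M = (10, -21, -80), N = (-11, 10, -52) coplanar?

The points are coplanar iff KL · (KM × KN) = 0.
Expanding, this is linear in k: (-70)k + (-1050) = 0.
So k = -15.

-15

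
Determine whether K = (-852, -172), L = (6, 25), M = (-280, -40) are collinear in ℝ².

KL = (858, 197), KM = (572, 132).
det[KL; KM] = (858)(132) − (197)(572) = 572.
The determinant is nonzero, so they are not collinear.

No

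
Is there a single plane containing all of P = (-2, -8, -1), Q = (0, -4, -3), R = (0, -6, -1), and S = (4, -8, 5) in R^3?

The four points are coplanar iff the 3×3 determinant with rows PQ, PR, PS is zero.
Rows: (2, 4, -2), (2, 2, 0), (6, 0, 6).
Expanding along the first row: (2)(12) − (4)(12) + (-2)(-12) = 0.
Zero determinant ⇒ coplanar.

Yes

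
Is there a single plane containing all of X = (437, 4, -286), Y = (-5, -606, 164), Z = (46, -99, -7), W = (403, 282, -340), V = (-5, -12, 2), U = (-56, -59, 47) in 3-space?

The plane through X, Y, Z has normal n = XY × XZ = (-123840, -52632, -192984) and equation n·P = 864816.
Checking the remaining points: n·W = 864816, n·V = 864816, n·U = 970080.
Since n·U = 970080 ≠ 864816, U is off the plane and the points are not all coplanar.

No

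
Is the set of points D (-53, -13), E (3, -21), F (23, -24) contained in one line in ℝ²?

No

DE = (56, -8), DF = (76, -11).
det[DE; DF] = (56)(-11) − (-8)(76) = -8.
The determinant is nonzero, so they are not collinear.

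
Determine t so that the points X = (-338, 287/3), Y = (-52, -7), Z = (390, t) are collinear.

-497/3

The three points are collinear iff det[XY; XZ] = 0.
This determinant is linear in t: (286)t + (142142/3) = 0, so t = -497/3.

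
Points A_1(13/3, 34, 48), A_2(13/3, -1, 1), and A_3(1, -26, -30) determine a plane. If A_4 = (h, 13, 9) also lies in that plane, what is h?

The plane through A_1, A_2, A_3 has equation −90x + (470/3)y − (350/3)z = -1990/3.
Substituting A_4: (-90)h + (2960/3) = -1990/3, so h = 55/3.

55/3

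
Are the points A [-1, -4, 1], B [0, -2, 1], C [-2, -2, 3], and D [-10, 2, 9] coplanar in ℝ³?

No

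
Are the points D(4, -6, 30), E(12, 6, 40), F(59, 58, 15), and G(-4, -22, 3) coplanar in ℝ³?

No

With D as base: DE = (8, 12, 10), DF = (55, 64, -15), DG = (-8, -16, -27).
DF × DG = (-1968, 1605, -368).
DE · (DF × DG) = -164.
Since -164 ≠ 0, the four points are not coplanar.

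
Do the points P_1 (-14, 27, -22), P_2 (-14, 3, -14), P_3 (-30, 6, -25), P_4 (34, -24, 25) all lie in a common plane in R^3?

With P_1 as base: P_1P_2 = (0, -24, 8), P_1P_3 = (-16, -21, -3), P_1P_4 = (48, -51, 47).
P_1P_3 × P_1P_4 = (-1140, 608, 1824).
P_1P_2 · (P_1P_3 × P_1P_4) = 0.
The scalar triple product vanishes, so the four points are coplanar.

Yes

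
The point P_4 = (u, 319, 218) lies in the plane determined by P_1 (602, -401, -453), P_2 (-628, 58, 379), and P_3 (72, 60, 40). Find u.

-22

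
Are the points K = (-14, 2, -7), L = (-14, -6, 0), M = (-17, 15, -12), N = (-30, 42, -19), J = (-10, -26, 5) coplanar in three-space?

No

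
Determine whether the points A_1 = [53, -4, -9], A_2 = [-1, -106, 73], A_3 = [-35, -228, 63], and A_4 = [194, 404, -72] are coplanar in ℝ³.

Yes

The four points are coplanar iff the 3×3 determinant with rows A_1A_2, A_1A_3, A_1A_4 is zero.
Rows: (-54, -102, 82), (-88, -224, 72), (141, 408, -63).
Expanding along the first row: (-54)(-15264) − (-102)(-4608) + (82)(-4320) = 0.
Zero determinant ⇒ coplanar.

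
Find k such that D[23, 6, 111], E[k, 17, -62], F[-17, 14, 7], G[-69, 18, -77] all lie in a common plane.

-62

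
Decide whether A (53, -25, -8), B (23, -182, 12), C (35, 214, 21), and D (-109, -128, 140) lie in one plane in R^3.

No

With A as base: AB = (-30, -157, 20), AC = (-18, 239, 29), AD = (-162, -103, 148).
AC × AD = (38359, -2034, 40572).
AB · (AC × AD) = -19992.
Since -19992 ≠ 0, the four points are not coplanar.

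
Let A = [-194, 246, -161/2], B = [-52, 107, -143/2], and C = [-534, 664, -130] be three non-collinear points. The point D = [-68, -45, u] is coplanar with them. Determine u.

A normal to the plane is n = AB × AC = (6237/2, 3969, 12096).
D lies in the plane iff n · AD = 0.
This gives (12096)u + (211680) = 0, so u = -35/2.

-35/2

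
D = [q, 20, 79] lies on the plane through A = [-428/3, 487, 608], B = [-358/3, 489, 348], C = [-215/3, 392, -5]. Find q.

A normal to the plane is n = AB × AC = (-25926, -12470/3, -7076/3).
D lies in the plane iff n · AD = 0.
This gives (-25926)q + (-509878) = 0, so q = -59/3.

-59/3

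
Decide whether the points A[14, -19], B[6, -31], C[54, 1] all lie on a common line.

No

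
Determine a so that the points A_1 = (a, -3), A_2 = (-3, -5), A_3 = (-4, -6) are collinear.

Collinearity: (A_1 − A_2) must be parallel to (A_3 − A_2) = (-1, -1).
Cross-multiplying the components: (a − (-3))·(-1) = (2)·(-1).
Solving gives a = -1.

-1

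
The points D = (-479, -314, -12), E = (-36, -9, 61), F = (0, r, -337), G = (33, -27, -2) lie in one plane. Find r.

-340

The points are coplanar iff DE · (DF × DG) = 0.
Expanding, this is linear in r: (-32946)r + (-11201640) = 0.
So r = -340.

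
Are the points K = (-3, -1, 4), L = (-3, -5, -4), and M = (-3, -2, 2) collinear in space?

Yes

KL = (0, -4, -8), KM = (0, -1, -2).
KL × KM = (0, 0, 0).
The cross product vanishes, so the three points are collinear.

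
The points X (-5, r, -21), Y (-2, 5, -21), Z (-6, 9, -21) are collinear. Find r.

8

Collinearity requires XY × XZ = 0; each component is linear in r.
The z-component gives (-4)r + (32) = 0, so r = 8.
The remaining components then also vanish.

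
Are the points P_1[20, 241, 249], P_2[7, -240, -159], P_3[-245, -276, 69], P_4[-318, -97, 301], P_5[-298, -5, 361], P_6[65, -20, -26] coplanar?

Yes

The plane through P_1, P_2, P_3 has normal n = P_1P_2 × P_1P_3 = (-124356, 105780, -120744) and equation n·P = -7059396.
Checking the remaining points: n·P_4 = -7059396, n·P_5 = -7059396, n·P_6 = -7059396.
All equal -7059396, so all 6 points lie in one plane.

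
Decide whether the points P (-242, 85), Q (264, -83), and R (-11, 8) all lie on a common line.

No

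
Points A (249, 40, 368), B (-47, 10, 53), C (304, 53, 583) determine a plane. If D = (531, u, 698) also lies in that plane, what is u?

70

Coplanarity requires AB · (AC × AD) = 0.
AB = (-296, -30, -315), AC = (55, 13, 215); the triple product is linear in u with coefficient 46315 and constant term -3242050.
Setting it to zero: u = 70.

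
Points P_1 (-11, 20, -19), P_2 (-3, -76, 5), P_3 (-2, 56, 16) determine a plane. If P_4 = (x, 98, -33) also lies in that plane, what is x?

The plane through P_1, P_2, P_3 has equation −4224x − 64y + 1152z = 23296.
Substituting P_4: (-4224)x + (-44288) = 23296, so x = -16.

-16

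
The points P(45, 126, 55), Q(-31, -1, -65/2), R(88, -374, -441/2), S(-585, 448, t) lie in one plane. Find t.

Normal to plane PQR: n = (-17523/2, -49401/2, 43461); plane equation n·X = -2232351/2.
Requiring n·S = -2232351/2: (43461)t + (-11880693/2) = -2232351/2.
So t = 111.

111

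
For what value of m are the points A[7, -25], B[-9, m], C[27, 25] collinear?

-65

Collinearity: (B − A) must be parallel to (C − A) = (20, 50).
Cross-multiplying the components: (m − (-25))·(20) = (-16)·(50).
Solving gives m = -65.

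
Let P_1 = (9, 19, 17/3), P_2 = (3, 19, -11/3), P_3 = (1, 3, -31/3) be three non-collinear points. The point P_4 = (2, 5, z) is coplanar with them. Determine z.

-25/3

Coplanarity requires P_1P_2 · (P_1P_3 × P_1P_4) = 0.
P_1P_2 = (-6, 0, -28/3), P_1P_3 = (-8, -16, -16); the triple product is linear in z with coefficient 96 and constant term 800.
Setting it to zero: z = -25/3.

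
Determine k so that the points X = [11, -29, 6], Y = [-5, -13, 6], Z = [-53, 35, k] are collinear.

6

Direction XY = (-16, 16, 0). From the x-coordinate of Z, the parameter along the line is τ = (-53 − 11)/(-16) = 4.
Then k = 6 + 4·(0) = 6.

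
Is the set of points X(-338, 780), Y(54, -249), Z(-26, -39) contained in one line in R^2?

XY = (392, -1029), XZ = (312, -819).
Checking proportionality: XZ = 39/49·XY, so the vectors are parallel and the points are collinear.

Yes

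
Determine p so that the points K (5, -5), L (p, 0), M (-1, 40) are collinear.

Collinearity: (L − K) must be parallel to (M − K) = (-6, 45).
Cross-multiplying the components: (p − 5)·(45) = (5)·(-6).
Solving gives p = 13/3.

13/3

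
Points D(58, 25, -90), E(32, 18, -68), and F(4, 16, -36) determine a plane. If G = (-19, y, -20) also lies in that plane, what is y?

The plane through D, E, F has equation −180x + 216y − 144z = 7920.
Substituting G: (216)y + (6300) = 7920, so y = 15/2.

15/2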